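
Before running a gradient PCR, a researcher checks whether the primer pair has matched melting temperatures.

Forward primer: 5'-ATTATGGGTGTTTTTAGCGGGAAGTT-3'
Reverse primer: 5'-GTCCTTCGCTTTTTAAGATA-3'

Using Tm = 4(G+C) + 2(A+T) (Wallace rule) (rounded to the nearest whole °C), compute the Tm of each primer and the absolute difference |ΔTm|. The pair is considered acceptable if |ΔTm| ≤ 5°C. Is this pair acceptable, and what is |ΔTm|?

|ΔTm| = 18°C; the pair is not acceptable.

Forward: A=5 T=11 G=9 C=1 → Tm = 2·16 + 4·10 = 72°C.
Reverse: A=4 T=9 G=3 C=4 → Tm = 2·13 + 4·7 = 54°C.
|ΔTm| = |72 − 54| = 18°C, > 5°C.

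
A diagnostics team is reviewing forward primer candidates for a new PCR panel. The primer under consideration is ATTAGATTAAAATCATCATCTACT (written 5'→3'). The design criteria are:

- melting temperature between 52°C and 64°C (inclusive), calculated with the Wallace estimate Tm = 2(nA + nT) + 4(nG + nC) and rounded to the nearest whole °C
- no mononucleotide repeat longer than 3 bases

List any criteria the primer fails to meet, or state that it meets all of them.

Base counts: A=10, T=9, G=1, C=4 (length 24).
Tm: Tm = 2·19 + 4·5 = 58°C ✓
homopolymer run: longest run = 4, exceeds 3 ✗

Fails: homopolymer run.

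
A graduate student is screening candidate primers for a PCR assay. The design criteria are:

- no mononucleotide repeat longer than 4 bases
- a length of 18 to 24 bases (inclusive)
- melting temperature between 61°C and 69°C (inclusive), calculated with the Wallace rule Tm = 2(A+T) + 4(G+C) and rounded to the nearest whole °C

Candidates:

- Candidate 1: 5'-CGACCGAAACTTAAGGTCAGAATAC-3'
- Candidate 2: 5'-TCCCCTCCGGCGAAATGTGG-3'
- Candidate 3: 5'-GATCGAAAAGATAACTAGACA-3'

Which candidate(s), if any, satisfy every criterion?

Candidate 1 (25 nt, A=10 T=4 G=5 C=6): longest run = 3 ✓; length 25, outside 18–24 ✗; Tm = 2·14 + 4·11 = 72°C, outside 61–69°C ✗ — fails.
Candidate 2 (20 nt, A=3 T=4 G=6 C=7): longest run = 4 ✓; length 20 ✓; Tm = 2·7 + 4·13 = 66°C ✓ — passes.
Candidate 3 (21 nt, A=11 T=3 G=4 C=3): longest run = 4 ✓; length 21 ✓; Tm = 2·14 + 4·7 = 56°C, outside 61–69°C ✗ — fails.

Candidate 2 only.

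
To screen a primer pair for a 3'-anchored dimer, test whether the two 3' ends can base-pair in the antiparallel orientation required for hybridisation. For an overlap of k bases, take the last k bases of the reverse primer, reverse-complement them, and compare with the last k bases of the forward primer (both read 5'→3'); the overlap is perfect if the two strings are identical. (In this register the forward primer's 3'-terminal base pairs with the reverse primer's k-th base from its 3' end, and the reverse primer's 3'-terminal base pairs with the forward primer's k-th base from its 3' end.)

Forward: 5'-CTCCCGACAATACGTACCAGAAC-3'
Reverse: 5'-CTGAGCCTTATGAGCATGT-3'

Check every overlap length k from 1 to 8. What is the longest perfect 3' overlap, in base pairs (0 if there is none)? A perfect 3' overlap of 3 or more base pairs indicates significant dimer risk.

Longest perfect overlap: 2 complementary base pairs; below the dimer-risk threshold (threshold 3).

Last 8 bases (5'→3') — forward …ACCAGAAC, reverse …GAGCATGT.
Reverse complement of the reverse primer's last 8 bases: ACATGCTC; its first k bases are the reverse complement of the reverse primer's last k bases, so a perfect k-base overlap needs the forward primer's last k bases to equal them.
Comparing (forward last k vs required): k=1: C vs A ✗; k=2: AC vs AC ✓; k=3: AAC vs ACA ✗; k=4: GAAC vs ACAT ✗; k=5: AGAAC vs ACATG ✗; k=6: CAGAAC vs ACATGC ✗; k=7: CCAGAAC vs ACATGCT ✗; k=8: ACCAGAAC vs ACATGCTC ✗.
Only k = 2 is perfect, so the longest perfect 3' overlap is 2.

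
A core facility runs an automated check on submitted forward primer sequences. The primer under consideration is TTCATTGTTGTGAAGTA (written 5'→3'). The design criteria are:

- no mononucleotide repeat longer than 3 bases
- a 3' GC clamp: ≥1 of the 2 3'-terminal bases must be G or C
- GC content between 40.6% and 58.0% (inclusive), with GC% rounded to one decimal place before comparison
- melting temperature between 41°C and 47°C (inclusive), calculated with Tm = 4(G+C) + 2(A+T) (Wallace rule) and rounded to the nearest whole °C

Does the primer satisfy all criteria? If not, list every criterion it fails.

Fails: GC clamp, GC content.

Base counts: A=4, T=8, G=4, C=1 (length 17).
homopolymer run: longest run = 2 ✓
GC clamp: 3' end TA has 0 G/C, need ≥1 ✗
GC content: GC 5/17 = 29.4%, outside 40.6–58.0% ✗
Tm: Tm = 2·12 + 4·5 = 44°C ✓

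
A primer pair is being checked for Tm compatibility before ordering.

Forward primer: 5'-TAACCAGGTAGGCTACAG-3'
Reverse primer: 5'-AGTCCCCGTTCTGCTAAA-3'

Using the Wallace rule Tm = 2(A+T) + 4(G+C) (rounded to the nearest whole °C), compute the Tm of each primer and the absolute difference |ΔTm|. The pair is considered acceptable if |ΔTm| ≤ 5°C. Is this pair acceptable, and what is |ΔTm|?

Forward: A=6 T=3 G=5 C=4 → Tm = 2·9 + 4·9 = 54°C.
Reverse: A=4 T=5 G=3 C=6 → Tm = 2·9 + 4·9 = 54°C.
|ΔTm| = |54 − 54| = 0°C, ≤ 5°C.

|ΔTm| = 0°C; the pair is acceptable.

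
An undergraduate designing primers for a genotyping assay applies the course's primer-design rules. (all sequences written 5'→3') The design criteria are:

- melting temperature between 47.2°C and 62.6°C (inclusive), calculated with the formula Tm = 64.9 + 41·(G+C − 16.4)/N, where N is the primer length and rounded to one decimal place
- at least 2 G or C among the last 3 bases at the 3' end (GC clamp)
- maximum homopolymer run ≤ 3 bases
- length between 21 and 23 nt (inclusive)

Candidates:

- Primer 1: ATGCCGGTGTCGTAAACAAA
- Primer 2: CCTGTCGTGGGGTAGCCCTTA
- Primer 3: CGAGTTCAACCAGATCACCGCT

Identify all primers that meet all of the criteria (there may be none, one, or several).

Primer 1 (20 nt, A=7 T=4 G=5 C=4): Tm = 64.9 + 41·(9 − 16.4)/20 = 49.7°C ✓; 3' end AAA has 0 G/C, need ≥2 ✗; longest run = 3 ✓; length 20, outside 21–23 ✗ — fails.
Primer 2 (21 nt, A=2 T=6 G=7 C=6): Tm = 64.9 + 41·(13 − 16.4)/21 = 58.3°C ✓; 3' end TTA has 0 G/C, need ≥2 ✗; longest run = 4, exceeds 3 ✗; length 21 ✓ — fails.
Primer 3 (22 nt, A=6 T=4 G=4 C=8): Tm = 64.9 + 41·(12 − 16.4)/22 = 56.7°C ✓; 3' end GCT has 2 G/C ✓; longest run = 2 ✓; length 22 ✓ — passes.

Primer 3 only.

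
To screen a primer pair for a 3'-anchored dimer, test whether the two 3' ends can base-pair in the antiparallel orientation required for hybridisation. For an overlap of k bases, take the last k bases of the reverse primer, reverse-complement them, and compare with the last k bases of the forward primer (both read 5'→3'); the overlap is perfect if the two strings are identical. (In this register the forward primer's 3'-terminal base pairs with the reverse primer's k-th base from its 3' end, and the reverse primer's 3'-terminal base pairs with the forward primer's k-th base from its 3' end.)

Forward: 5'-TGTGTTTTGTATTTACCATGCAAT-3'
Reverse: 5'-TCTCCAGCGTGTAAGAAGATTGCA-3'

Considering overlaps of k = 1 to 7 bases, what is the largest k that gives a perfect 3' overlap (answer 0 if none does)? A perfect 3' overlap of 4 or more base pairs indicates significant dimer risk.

Longest perfect overlap: 6 complementary base pairs; significant dimer risk (threshold 4).

Last 7 bases (5'→3') — forward …ATGCAAT, reverse …GATTGCA.
Reverse complement of the reverse primer's last 7 bases: TGCAATC; its first k bases are the reverse complement of the reverse primer's last k bases, so a perfect k-base overlap needs the forward primer's last k bases to equal them.
Comparing (forward last k vs required): k=1: T vs T ✓; k=2: AT vs TG ✗; k=3: AAT vs TGC ✗; k=4: CAAT vs TGCA ✗; k=5: GCAAT vs TGCAA ✗; k=6: TGCAAT vs TGCAAT ✓; k=7: ATGCAAT vs TGCAATC ✗.
Perfect overlaps at k = 1, 6; the largest is 6.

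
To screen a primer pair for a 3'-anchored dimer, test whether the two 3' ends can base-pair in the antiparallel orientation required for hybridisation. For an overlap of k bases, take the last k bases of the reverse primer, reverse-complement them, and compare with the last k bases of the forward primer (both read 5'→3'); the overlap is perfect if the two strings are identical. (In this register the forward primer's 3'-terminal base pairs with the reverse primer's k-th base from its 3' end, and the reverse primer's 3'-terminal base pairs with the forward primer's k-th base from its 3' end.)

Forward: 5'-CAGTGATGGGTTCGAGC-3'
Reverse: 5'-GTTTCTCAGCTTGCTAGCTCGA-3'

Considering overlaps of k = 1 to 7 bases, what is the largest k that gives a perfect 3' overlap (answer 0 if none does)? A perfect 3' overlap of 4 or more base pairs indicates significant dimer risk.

Last 7 bases (5'→3') — forward …TTCGAGC, reverse …AGCTCGA.
Reverse complement of the reverse primer's last 7 bases: TCGAGCT; its first k bases are the reverse complement of the reverse primer's last k bases, so a perfect k-base overlap needs the forward primer's last k bases to equal them.
Comparing (forward last k vs required): k=1: C vs T ✗; k=2: GC vs TC ✗; k=3: AGC vs TCG ✗; k=4: GAGC vs TCGA ✗; k=5: CGAGC vs TCGAG ✗; k=6: TCGAGC vs TCGAGC ✓; k=7: TTCGAGC vs TCGAGCT ✗.
Only k = 6 is perfect, so the longest perfect 3' overlap is 6.

Longest perfect overlap: 6 complementary base pairs; significant dimer risk (threshold 4).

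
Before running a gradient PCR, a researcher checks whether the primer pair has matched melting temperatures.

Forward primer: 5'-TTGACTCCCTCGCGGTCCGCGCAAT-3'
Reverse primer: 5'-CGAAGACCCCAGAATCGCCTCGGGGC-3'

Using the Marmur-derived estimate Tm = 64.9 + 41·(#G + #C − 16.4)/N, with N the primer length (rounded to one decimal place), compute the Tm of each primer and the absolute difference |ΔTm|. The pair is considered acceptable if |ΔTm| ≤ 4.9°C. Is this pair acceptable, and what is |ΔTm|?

|ΔTm| = 3.2°C; the pair is acceptable.

Forward: G+C = 16, N = 25 → Tm = 64.9 + 41·(16 − 16.4)/25 = 64.2°C.
Reverse: G+C = 18, N = 26 → Tm = 64.9 + 41·(18 − 16.4)/26 = 67.4°C.
|ΔTm| = |64.2 − 67.4| = 3.2°C, ≤ 4.9°C.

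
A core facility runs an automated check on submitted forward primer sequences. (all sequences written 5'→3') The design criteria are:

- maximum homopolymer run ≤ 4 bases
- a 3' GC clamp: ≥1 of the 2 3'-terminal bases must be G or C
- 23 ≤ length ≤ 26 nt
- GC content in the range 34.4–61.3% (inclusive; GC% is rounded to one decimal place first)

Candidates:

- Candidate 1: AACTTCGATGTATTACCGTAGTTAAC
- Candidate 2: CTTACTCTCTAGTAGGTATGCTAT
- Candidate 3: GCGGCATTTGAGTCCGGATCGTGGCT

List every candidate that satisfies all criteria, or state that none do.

Candidate 1 only.

Candidate 1 (26 nt, A=8 T=9 G=4 C=5): longest run = 2 ✓; 3' end AC has 1 G/C ✓; length 26 ✓; GC 9/26 = 34.6% ✓ — passes.
Candidate 2 (24 nt, A=5 T=10 G=4 C=5): longest run = 2 ✓; 3' end AT has 0 G/C, need ≥1 ✗; length 24 ✓; GC 9/24 = 37.5% ✓ — fails.
Candidate 3 (26 nt, A=3 T=7 G=10 C=6): longest run = 3 ✓; 3' end CT has 1 G/C ✓; length 26 ✓; GC 16/26 = 61.5%, outside 34.4–61.3% ✗ — fails.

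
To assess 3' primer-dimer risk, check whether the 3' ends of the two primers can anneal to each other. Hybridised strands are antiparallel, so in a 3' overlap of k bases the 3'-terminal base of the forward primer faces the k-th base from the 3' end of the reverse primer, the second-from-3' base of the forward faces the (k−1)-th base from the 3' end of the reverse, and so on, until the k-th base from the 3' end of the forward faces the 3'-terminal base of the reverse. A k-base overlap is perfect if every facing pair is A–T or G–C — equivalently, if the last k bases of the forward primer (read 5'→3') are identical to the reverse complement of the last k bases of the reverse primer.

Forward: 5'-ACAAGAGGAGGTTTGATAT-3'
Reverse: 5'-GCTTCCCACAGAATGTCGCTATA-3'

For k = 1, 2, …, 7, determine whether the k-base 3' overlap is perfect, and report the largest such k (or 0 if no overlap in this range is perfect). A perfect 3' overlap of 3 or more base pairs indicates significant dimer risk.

Last 7 bases (5'→3') — forward …TTGATAT, reverse …CGCTATA.
Reverse complement of the reverse primer's last 7 bases: TATAGCG; its first k bases are the reverse complement of the reverse primer's last k bases, so a perfect k-base overlap needs the forward primer's last k bases to equal them.
Comparing (forward last k vs required): k=1: T vs T ✓; k=2: AT vs TA ✗; k=3: TAT vs TAT ✓; k=4: ATAT vs TATA ✗; k=5: GATAT vs TATAG ✗; k=6: TGATAT vs TATAGC ✗; k=7: TTGATAT vs TATAGCG ✗.
Perfect overlaps at k = 1, 3; the largest is 3.

Longest perfect overlap: 3 complementary base pairs; significant dimer risk (threshold 3).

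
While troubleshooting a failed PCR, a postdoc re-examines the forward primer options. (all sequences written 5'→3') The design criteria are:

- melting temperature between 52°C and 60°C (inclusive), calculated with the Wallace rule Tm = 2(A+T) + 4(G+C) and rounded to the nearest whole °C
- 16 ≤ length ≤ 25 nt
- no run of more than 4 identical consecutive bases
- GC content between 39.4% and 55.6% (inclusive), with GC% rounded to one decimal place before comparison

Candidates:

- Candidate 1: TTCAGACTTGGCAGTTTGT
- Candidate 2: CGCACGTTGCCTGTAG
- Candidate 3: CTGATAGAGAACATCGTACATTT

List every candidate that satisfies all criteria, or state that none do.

Candidate 1 (19 nt, A=3 T=8 G=5 C=3): Tm = 2·11 + 4·8 = 54°C ✓; length 19 ✓; longest run = 3 ✓; GC 8/19 = 42.1% ✓ — passes.
Candidate 2 (16 nt, A=2 T=4 G=5 C=5): Tm = 2·6 + 4·10 = 52°C ✓; length 16 ✓; longest run = 2 ✓; GC 10/16 = 62.5%, outside 39.4–55.6% ✗ — fails.
Candidate 3 (23 nt, A=8 T=7 G=4 C=4): Tm = 2·15 + 4·8 = 62°C, outside 52–60°C ✗; length 23 ✓; longest run = 3 ✓; GC 8/23 = 34.8%, outside 39.4–55.6% ✗ — fails.

Candidate 1 only.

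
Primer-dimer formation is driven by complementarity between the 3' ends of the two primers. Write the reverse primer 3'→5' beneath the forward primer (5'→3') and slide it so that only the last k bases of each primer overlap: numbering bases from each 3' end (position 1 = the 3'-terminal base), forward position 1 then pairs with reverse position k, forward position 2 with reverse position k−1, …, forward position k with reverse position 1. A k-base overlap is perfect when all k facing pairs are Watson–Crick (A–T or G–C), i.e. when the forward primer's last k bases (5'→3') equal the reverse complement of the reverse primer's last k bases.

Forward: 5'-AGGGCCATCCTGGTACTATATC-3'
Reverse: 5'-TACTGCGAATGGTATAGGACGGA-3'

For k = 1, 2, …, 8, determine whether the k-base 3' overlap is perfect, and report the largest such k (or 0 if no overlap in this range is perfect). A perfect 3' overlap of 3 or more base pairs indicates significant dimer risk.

Last 8 bases (5'→3') — forward …ACTATATC, reverse …AGGACGGA.
Reverse complement of the reverse primer's last 8 bases: TCCGTCCT; its first k bases are the reverse complement of the reverse primer's last k bases, so a perfect k-base overlap needs the forward primer's last k bases to equal them.
Comparing (forward last k vs required): k=1: C vs T ✗; k=2: TC vs TC ✓; k=3: ATC vs TCC ✗; k=4: TATC vs TCCG ✗; k=5: ATATC vs TCCGT ✗; k=6: TATATC vs TCCGTC ✗; k=7: CTATATC vs TCCGTCC ✗; k=8: ACTATATC vs TCCGTCCT ✗.
Only k = 2 is perfect, so the longest perfect 3' overlap is 2.

Longest perfect overlap: 2 complementary base pairs; below the dimer-risk threshold (threshold 3).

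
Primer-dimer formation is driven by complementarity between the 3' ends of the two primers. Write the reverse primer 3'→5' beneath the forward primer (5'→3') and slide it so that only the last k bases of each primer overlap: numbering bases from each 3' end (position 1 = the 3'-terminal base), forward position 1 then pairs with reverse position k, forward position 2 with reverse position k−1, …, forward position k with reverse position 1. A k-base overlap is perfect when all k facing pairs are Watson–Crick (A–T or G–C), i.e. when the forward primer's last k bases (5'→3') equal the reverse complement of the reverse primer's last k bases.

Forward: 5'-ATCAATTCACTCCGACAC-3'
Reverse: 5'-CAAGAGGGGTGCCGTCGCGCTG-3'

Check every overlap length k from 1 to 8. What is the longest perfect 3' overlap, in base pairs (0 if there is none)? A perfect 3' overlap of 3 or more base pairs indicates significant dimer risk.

Longest perfect overlap: 1 complementary base pair; below the dimer-risk threshold (threshold 3).

Last 8 bases (5'→3') — forward …TCCGACAC, reverse …TCGCGCTG.
Reverse complement of the reverse primer's last 8 bases: CAGCGCGA; its first k bases are the reverse complement of the reverse primer's last k bases, so a perfect k-base overlap needs the forward primer's last k bases to equal them.
Comparing (forward last k vs required): k=1: C vs C ✓; k=2: AC vs CA ✗; k=3: CAC vs CAG ✗; k=4: ACAC vs CAGC ✗; k=5: GACAC vs CAGCG ✗; k=6: CGACAC vs CAGCGC ✗; k=7: CCGACAC vs CAGCGCG ✗; k=8: TCCGACAC vs CAGCGCGA ✗.
Only k = 1 is perfect, so the longest perfect 3' overlap is 1.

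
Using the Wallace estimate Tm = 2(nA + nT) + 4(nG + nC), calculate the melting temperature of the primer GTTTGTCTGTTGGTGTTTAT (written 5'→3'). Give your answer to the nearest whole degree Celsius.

Base counts: A=1, T=12, G=6, C=1 (length 20).
Tm = 2·(1+12) + 4·(6+1) = 2·13 + 4·7 = 26 + 28 = 54°C.

54°C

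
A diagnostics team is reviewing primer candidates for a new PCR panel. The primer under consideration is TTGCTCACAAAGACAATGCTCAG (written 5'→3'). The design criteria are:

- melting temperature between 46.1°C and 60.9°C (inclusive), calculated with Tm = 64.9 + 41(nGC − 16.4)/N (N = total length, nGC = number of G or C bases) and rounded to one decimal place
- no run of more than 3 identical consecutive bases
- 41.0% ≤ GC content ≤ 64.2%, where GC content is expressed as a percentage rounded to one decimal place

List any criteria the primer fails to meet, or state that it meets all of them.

Meets all criteria.

Base counts: A=8, T=5, G=4, C=6 (length 23).
Tm: Tm = 64.9 + 41·(10 − 16.4)/23 = 53.5°C ✓
homopolymer run: longest run = 3 ✓
GC content: GC 10/23 = 43.5% ✓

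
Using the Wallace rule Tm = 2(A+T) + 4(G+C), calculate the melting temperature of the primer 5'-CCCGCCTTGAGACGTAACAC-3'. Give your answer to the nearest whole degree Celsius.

64°C

Base counts: A=5, T=3, G=4, C=8 (length 20).
Tm = 2·(5+3) + 4·(4+8) = 2·8 + 4·12 = 16 + 48 = 64°C.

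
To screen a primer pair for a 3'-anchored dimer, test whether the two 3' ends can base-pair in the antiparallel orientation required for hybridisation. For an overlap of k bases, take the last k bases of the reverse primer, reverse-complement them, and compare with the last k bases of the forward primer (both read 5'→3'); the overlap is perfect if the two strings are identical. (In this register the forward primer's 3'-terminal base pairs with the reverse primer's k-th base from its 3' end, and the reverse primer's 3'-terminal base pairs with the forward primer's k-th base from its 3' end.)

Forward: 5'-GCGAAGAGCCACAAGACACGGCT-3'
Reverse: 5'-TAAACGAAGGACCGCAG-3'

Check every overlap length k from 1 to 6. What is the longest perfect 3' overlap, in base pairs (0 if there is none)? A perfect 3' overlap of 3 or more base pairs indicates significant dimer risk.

Last 6 bases (5'→3') — forward …ACGGCT, reverse …CCGCAG.
Reverse complement of the reverse primer's last 6 bases: CTGCGG; its first k bases are the reverse complement of the reverse primer's last k bases, so a perfect k-base overlap needs the forward primer's last k bases to equal them.
Comparing (forward last k vs required): k=1: T vs C ✗; k=2: CT vs CT ✓; k=3: GCT vs CTG ✗; k=4: GGCT vs CTGC ✗; k=5: CGGCT vs CTGCG ✗; k=6: ACGGCT vs CTGCGG ✗.
Only k = 2 is perfect, so the longest perfect 3' overlap is 2.

Longest perfect overlap: 2 complementary base pairs; below the dimer-risk threshold (threshold 3).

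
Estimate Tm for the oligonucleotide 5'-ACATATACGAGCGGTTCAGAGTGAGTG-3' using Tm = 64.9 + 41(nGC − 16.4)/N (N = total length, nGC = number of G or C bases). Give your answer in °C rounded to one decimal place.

Base counts: A=8, T=6, G=9, C=4; G+C = 13, N = 27.
Tm = 64.9 + 41·(13 − 16.4)/27 = 64.9 + -139.40/27 = 59.7°C.

59.7°C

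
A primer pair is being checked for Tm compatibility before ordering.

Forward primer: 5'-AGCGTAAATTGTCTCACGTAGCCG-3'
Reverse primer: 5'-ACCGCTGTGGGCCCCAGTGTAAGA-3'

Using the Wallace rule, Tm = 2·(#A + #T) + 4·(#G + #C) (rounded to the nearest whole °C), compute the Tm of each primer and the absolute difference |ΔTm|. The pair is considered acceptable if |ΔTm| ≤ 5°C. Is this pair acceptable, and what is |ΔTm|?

|ΔTm| = 6°C; the pair is not acceptable.

Forward: A=6 T=6 G=6 C=6 → Tm = 2·12 + 4·12 = 72°C.
Reverse: A=5 T=4 G=8 C=7 → Tm = 2·9 + 4·15 = 78°C.
|ΔTm| = |72 − 78| = 6°C, > 5°C.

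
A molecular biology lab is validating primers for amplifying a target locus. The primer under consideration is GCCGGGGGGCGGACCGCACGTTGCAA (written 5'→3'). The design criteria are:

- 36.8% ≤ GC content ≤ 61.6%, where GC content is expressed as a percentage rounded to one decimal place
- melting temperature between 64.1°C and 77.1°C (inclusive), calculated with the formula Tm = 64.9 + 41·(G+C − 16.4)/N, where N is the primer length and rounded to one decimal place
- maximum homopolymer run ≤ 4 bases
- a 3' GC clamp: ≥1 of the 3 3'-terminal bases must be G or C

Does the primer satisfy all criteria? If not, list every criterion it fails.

Base counts: A=4, T=2, G=12, C=8 (length 26).
GC content: GC 20/26 = 76.9%, outside 36.8–61.6% ✗
Tm: Tm = 64.9 + 41·(20 − 16.4)/26 = 70.6°C ✓
homopolymer run: longest run = 6, exceeds 4 ✗
GC clamp: 3' end CAA has 1 G/C ✓

Fails: GC content, homopolymer run.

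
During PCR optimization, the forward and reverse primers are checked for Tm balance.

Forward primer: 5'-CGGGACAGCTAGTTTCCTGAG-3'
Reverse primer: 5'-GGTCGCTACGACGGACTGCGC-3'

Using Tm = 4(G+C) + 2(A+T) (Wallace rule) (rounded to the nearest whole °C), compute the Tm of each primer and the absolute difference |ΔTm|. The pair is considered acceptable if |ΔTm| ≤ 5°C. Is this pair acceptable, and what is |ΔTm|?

Forward: A=4 T=5 G=7 C=5 → Tm = 2·9 + 4·12 = 66°C.
Reverse: A=3 T=3 G=8 C=7 → Tm = 2·6 + 4·15 = 72°C.
|ΔTm| = |66 − 72| = 6°C, > 5°C.

|ΔTm| = 6°C; the pair is not acceptable.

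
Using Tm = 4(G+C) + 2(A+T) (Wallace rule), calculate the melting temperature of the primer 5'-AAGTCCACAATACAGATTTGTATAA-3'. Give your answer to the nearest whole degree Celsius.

Base counts: A=11, T=7, G=3, C=4 (length 25).
Tm = 2·(11+7) + 4·(3+4) = 2·18 + 4·7 = 36 + 28 = 64°C.

64°C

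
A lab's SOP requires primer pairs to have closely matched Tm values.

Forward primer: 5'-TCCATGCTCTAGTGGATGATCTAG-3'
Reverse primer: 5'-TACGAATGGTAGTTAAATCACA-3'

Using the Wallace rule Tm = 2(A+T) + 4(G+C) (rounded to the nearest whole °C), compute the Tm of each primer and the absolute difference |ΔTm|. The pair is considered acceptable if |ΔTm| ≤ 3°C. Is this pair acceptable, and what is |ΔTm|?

|ΔTm| = 12°C; the pair is not acceptable.

Forward: A=5 T=8 G=6 C=5 → Tm = 2·13 + 4·11 = 70°C.
Reverse: A=9 T=6 G=4 C=3 → Tm = 2·15 + 4·7 = 58°C.
|ΔTm| = |70 − 58| = 12°C, > 3°C.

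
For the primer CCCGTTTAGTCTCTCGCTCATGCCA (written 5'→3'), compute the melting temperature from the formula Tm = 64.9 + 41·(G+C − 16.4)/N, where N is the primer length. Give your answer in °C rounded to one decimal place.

61.0°C

Base counts: A=3, T=8, G=4, C=10; G+C = 14, N = 25.
Tm = 64.9 + 41·(14 − 16.4)/25 = 64.9 + -98.40/25 = 61.0°C.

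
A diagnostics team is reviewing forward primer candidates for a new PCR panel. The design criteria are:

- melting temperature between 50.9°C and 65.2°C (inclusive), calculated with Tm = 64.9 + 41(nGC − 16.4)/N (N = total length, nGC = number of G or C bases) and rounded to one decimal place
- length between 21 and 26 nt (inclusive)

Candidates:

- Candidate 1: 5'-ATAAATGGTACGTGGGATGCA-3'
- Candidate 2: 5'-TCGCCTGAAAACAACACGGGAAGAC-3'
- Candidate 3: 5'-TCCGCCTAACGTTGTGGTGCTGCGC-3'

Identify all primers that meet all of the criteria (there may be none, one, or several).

Candidate 2 and Candidate 3.

Candidate 1 (21 nt, A=7 T=5 G=7 C=2): Tm = 64.9 + 41·(9 − 16.4)/21 = 50.5°C, outside 50.9–65.2°C ✗; length 21 ✓ — fails.
Candidate 2 (25 nt, A=10 T=2 G=6 C=7): Tm = 64.9 + 41·(13 − 16.4)/25 = 59.3°C ✓; length 25 ✓ — passes.
Candidate 3 (25 nt, A=2 T=7 G=8 C=8): Tm = 64.9 + 41·(16 − 16.4)/25 = 64.2°C ✓; length 25 ✓ — passes.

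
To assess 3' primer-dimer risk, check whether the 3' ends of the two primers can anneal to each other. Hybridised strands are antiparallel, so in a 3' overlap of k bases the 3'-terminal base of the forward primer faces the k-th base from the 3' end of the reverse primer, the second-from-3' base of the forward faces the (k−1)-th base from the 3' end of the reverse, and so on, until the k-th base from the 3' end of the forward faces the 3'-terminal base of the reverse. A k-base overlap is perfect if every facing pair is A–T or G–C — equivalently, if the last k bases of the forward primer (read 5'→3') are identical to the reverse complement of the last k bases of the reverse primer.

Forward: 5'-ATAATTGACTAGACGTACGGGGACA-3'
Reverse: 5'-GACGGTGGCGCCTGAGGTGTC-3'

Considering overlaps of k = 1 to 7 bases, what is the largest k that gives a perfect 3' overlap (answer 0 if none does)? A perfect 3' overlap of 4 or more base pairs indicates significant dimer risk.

Last 7 bases (5'→3') — forward …GGGGACA, reverse …AGGTGTC.
Reverse complement of the reverse primer's last 7 bases: GACACCT; its first k bases are the reverse complement of the reverse primer's last k bases, so a perfect k-base overlap needs the forward primer's last k bases to equal them.
Comparing (forward last k vs required): k=1: A vs G ✗; k=2: CA vs GA ✗; k=3: ACA vs GAC ✗; k=4: GACA vs GACA ✓; k=5: GGACA vs GACAC ✗; k=6: GGGACA vs GACACC ✗; k=7: GGGGACA vs GACACCT ✗.
Only k = 4 is perfect, so the longest perfect 3' overlap is 4.

Longest perfect overlap: 4 complementary base pairs; significant dimer risk (threshold 4).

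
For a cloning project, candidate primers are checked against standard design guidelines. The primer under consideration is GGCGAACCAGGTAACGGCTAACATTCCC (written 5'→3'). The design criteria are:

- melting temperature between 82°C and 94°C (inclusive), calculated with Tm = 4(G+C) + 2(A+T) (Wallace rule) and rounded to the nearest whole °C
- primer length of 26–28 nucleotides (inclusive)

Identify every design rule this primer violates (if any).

Meets all criteria.

Base counts: A=8, T=4, G=7, C=9 (length 28).
Tm: Tm = 2·12 + 4·16 = 88°C ✓
length: length 28 ✓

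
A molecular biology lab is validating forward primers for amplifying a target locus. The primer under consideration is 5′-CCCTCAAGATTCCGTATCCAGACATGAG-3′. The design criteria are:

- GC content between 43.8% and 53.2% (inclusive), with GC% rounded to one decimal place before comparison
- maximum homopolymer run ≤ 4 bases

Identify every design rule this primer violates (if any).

Meets all criteria.

Base counts: A=8, T=6, G=5, C=9 (length 28).
GC content: GC 14/28 = 50.0% ✓
homopolymer run: longest run = 3 ✓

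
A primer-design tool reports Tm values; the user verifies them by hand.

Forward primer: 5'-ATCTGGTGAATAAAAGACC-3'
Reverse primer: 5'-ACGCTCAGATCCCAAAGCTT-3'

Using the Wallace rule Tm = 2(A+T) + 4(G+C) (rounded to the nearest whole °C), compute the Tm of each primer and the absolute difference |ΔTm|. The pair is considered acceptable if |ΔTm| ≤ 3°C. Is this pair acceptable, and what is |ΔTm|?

|ΔTm| = 8°C; the pair is not acceptable.

Forward: A=8 T=4 G=4 C=3 → Tm = 2·12 + 4·7 = 52°C.
Reverse: A=6 T=4 G=3 C=7 → Tm = 2·10 + 4·10 = 60°C.
|ΔTm| = |52 − 60| = 8°C, > 3°C.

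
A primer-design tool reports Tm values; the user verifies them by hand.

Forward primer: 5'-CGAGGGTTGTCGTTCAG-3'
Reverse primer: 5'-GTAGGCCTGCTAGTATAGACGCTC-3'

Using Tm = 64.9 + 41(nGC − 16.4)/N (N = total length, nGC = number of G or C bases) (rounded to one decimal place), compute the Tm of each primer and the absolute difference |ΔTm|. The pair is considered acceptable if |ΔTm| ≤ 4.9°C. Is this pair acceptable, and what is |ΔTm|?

Forward: G+C = 10, N = 17 → Tm = 64.9 + 41·(10 − 16.4)/17 = 49.5°C.
Reverse: G+C = 13, N = 24 → Tm = 64.9 + 41·(13 − 16.4)/24 = 59.1°C.
|ΔTm| = |49.5 − 59.1| = 9.6°C, > 4.9°C.

|ΔTm| = 9.6°C; the pair is not acceptable.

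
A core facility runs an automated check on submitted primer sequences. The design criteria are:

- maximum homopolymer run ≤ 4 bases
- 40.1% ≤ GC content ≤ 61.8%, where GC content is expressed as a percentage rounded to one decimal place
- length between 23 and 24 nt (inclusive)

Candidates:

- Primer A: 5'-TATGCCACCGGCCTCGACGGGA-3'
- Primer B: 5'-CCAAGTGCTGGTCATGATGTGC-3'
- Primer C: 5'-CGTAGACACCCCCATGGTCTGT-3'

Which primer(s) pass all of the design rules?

None of the candidates satisfy all criteria.

Primer A (22 nt, A=4 T=3 G=7 C=8): longest run = 3 ✓; GC 15/22 = 68.2%, outside 40.1–61.8% ✗; length 22, outside 23–24 ✗ — fails.
Primer B (22 nt, A=4 T=6 G=7 C=5): longest run = 2 ✓; GC 12/22 = 54.5% ✓; length 22, outside 23–24 ✗ — fails.
Primer C (22 nt, A=4 T=5 G=5 C=8): longest run = 5, exceeds 4 ✗; GC 13/22 = 59.1% ✓; length 22, outside 23–24 ✗ — fails.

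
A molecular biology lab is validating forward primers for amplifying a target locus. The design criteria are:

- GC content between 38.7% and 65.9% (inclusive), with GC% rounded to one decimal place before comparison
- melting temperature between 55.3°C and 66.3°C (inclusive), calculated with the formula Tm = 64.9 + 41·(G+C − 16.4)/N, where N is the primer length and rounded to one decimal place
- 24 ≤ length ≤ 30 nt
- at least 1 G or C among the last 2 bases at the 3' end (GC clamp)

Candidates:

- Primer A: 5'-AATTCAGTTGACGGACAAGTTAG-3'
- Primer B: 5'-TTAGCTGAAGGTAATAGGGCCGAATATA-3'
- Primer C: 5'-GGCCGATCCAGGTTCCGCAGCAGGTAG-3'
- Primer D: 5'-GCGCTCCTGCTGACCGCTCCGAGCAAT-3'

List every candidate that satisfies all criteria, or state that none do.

None of the candidates satisfy all criteria.

Primer A (23 nt, A=8 T=6 G=6 C=3): GC 9/23 = 39.1% ✓; Tm = 64.9 + 41·(9 − 16.4)/23 = 51.7°C, outside 55.3–66.3°C ✗; length 23, outside 24–30 ✗; 3' end AG has 1 G/C ✓ — fails.
Primer B (28 nt, A=10 T=7 G=8 C=3): GC 11/28 = 39.3% ✓; Tm = 64.9 + 41·(11 − 16.4)/28 = 57.0°C ✓; length 28 ✓; 3' end TA has 0 G/C, need ≥1 ✗ — fails.
Primer C (27 nt, A=5 T=4 G=10 C=8): GC 18/27 = 66.7%, outside 38.7–65.9% ✗; Tm = 64.9 + 41·(18 − 16.4)/27 = 67.3°C, outside 55.3–66.3°C ✗; length 27 ✓; 3' end AG has 1 G/C ✓ — fails.
Primer D (27 nt, A=4 T=5 G=7 C=11): GC 18/27 = 66.7%, outside 38.7–65.9% ✗; Tm = 64.9 + 41·(18 − 16.4)/27 = 67.3°C, outside 55.3–66.3°C ✗; length 27 ✓; 3' end AT has 0 G/C, need ≥1 ✗ — fails.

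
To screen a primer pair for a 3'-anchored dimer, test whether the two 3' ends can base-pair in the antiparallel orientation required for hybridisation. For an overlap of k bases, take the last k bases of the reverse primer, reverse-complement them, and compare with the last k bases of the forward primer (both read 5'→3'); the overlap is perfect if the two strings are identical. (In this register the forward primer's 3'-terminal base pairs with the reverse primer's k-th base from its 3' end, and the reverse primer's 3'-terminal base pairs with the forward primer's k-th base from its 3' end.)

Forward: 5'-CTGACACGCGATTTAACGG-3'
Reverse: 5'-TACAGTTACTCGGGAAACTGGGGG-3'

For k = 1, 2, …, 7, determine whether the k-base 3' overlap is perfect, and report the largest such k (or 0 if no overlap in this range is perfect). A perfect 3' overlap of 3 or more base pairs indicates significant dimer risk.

Longest perfect overlap: 0 complementary base pairs; below the dimer-risk threshold (threshold 3).

Last 7 bases (5'→3') — forward …TTAACGG, reverse …CTGGGGG.
Reverse complement of the reverse primer's last 7 bases: CCCCCAG; its first k bases are the reverse complement of the reverse primer's last k bases, so a perfect k-base overlap needs the forward primer's last k bases to equal them.
Comparing (forward last k vs required): k=1: G vs C ✗; k=2: GG vs CC ✗; k=3: CGG vs CCC ✗; k=4: ACGG vs CCCC ✗; k=5: AACGG vs CCCCC ✗; k=6: TAACGG vs CCCCCA ✗; k=7: TTAACGG vs CCCCCAG ✗.
No overlap length from 1 to 7 is perfect, so the longest perfect 3' overlap is 0.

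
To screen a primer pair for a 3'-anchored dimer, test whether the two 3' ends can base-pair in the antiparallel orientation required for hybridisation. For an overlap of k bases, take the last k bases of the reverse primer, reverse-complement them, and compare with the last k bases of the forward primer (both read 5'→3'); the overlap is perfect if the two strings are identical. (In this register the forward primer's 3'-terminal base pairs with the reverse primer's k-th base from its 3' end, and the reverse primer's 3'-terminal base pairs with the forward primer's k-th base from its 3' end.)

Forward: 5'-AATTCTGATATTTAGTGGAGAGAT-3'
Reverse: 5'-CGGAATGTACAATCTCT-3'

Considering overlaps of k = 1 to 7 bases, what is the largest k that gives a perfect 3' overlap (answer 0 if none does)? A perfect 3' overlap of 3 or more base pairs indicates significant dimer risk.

Last 7 bases (5'→3') — forward …GAGAGAT, reverse …AATCTCT.
Reverse complement of the reverse primer's last 7 bases: AGAGATT; its first k bases are the reverse complement of the reverse primer's last k bases, so a perfect k-base overlap needs the forward primer's last k bases to equal them.
Comparing (forward last k vs required): k=1: T vs A ✗; k=2: AT vs AG ✗; k=3: GAT vs AGA ✗; k=4: AGAT vs AGAG ✗; k=5: GAGAT vs AGAGA ✗; k=6: AGAGAT vs AGAGAT ✓; k=7: GAGAGAT vs AGAGATT ✗.
Only k = 6 is perfect, so the longest perfect 3' overlap is 6.

Longest perfect overlap: 6 complementary base pairs; significant dimer risk (threshold 3).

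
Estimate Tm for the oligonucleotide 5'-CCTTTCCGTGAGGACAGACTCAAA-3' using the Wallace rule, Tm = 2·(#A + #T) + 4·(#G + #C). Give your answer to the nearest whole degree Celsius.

Base counts: A=7, T=5, G=5, C=7 (length 24).
Tm = 2·(7+5) + 4·(5+7) = 2·12 + 4·12 = 24 + 48 = 72°C.

72°C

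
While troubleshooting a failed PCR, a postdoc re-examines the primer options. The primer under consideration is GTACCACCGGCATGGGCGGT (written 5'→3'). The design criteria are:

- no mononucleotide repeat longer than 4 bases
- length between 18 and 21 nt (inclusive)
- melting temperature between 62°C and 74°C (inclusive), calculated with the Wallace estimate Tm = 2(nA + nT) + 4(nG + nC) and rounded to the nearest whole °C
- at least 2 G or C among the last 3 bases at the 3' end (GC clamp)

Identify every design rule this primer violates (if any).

Base counts: A=3, T=3, G=8, C=6 (length 20).
homopolymer run: longest run = 3 ✓
length: length 20 ✓
Tm: Tm = 2·6 + 4·14 = 68°C ✓
GC clamp: 3' end GGT has 2 G/C ✓

Meets all criteria.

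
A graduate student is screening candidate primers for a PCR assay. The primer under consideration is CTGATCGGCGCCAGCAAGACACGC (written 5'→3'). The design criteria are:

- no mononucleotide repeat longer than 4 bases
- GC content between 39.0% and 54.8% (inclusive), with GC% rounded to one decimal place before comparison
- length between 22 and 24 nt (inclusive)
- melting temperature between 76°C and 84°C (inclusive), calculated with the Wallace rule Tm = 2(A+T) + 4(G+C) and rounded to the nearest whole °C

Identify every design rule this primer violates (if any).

Base counts: A=6, T=2, G=7, C=9 (length 24).
homopolymer run: longest run = 2 ✓
GC content: GC 16/24 = 66.7%, outside 39.0–54.8% ✗
length: length 24 ✓
Tm: Tm = 2·8 + 4·16 = 80°C ✓

Fails: GC content.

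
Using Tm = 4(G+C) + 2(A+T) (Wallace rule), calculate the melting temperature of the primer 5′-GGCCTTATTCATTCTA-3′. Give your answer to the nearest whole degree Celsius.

Base counts: A=3, T=7, G=2, C=4 (length 16).
Tm = 2·(3+7) + 4·(2+4) = 2·10 + 4·6 = 20 + 24 = 44°C.

44°C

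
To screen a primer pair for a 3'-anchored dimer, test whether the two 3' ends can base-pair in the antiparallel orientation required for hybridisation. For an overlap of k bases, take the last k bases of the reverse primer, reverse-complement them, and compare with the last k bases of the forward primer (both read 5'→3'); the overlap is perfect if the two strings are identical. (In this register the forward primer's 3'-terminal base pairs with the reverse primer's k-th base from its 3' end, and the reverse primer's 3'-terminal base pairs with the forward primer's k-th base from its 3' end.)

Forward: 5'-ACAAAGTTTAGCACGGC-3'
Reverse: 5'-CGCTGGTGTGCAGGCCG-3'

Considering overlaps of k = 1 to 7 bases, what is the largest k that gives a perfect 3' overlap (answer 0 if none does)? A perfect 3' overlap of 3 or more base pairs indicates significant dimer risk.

Last 7 bases (5'→3') — forward …GCACGGC, reverse …CAGGCCG.
Reverse complement of the reverse primer's last 7 bases: CGGCCTG; its first k bases are the reverse complement of the reverse primer's last k bases, so a perfect k-base overlap needs the forward primer's last k bases to equal them.
Comparing (forward last k vs required): k=1: C vs C ✓; k=2: GC vs CG ✗; k=3: GGC vs CGG ✗; k=4: CGGC vs CGGC ✓; k=5: ACGGC vs CGGCC ✗; k=6: CACGGC vs CGGCCT ✗; k=7: GCACGGC vs CGGCCTG ✗.
Perfect overlaps at k = 1, 4; the largest is 4.

Longest perfect overlap: 4 complementary base pairs; significant dimer risk (threshold 3).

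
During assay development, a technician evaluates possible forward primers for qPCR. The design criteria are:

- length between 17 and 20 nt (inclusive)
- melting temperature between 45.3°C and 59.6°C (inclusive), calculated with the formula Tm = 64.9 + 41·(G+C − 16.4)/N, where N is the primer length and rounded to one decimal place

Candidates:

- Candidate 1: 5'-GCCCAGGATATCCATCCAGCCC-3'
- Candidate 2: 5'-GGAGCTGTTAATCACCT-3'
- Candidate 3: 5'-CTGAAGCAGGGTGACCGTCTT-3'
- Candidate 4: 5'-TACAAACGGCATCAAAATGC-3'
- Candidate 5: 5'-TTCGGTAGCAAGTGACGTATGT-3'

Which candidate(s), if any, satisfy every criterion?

Candidate 4 only.

Candidate 1 (22 nt, A=5 T=3 G=4 C=10): length 22, outside 17–20 ✗; Tm = 64.9 + 41·(14 − 16.4)/22 = 60.4°C, outside 45.3–59.6°C ✗ — fails.
Candidate 2 (17 nt, A=4 T=5 G=4 C=4): length 17 ✓; Tm = 64.9 + 41·(8 − 16.4)/17 = 44.6°C, outside 45.3–59.6°C ✗ — fails.
Candidate 3 (21 nt, A=4 T=5 G=7 C=5): length 21, outside 17–20 ✗; Tm = 64.9 + 41·(12 − 16.4)/21 = 56.3°C ✓ — fails.
Candidate 4 (20 nt, A=9 T=3 G=3 C=5): length 20 ✓; Tm = 64.9 + 41·(8 − 16.4)/20 = 47.7°C ✓ — passes.
Candidate 5 (22 nt, A=5 T=7 G=7 C=3): length 22, outside 17–20 ✗; Tm = 64.9 + 41·(10 − 16.4)/22 = 53.0°C ✓ — fails.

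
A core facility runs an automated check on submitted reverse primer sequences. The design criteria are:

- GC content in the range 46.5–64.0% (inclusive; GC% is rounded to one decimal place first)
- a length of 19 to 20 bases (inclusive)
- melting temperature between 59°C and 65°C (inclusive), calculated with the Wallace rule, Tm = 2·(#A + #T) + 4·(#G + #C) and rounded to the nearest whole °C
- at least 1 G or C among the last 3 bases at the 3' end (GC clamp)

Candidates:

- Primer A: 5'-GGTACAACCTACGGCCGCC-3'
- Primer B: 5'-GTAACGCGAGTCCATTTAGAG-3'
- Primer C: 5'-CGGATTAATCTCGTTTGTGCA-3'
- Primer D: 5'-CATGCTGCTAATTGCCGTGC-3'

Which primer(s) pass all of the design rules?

Primer A (19 nt, A=4 T=2 G=5 C=8): GC 13/19 = 68.4%, outside 46.5–64.0% ✗; length 19 ✓; Tm = 2·6 + 4·13 = 64°C ✓; 3' end GCC has 3 G/C ✓ — fails.
Primer B (21 nt, A=6 T=5 G=6 C=4): GC 10/21 = 47.6% ✓; length 21, outside 19–20 ✗; Tm = 2·11 + 4·10 = 62°C ✓; 3' end GAG has 2 G/C ✓ — fails.
Primer C (21 nt, A=4 T=8 G=5 C=4): GC 9/21 = 42.9%, outside 46.5–64.0% ✗; length 21, outside 19–20 ✗; Tm = 2·12 + 4·9 = 60°C ✓; 3' end GCA has 2 G/C ✓ — fails.
Primer D (20 nt, A=3 T=6 G=5 C=6): GC 11/20 = 55.0% ✓; length 20 ✓; Tm = 2·9 + 4·11 = 62°C ✓; 3' end TGC has 2 G/C ✓ — passes.

Primer D only.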